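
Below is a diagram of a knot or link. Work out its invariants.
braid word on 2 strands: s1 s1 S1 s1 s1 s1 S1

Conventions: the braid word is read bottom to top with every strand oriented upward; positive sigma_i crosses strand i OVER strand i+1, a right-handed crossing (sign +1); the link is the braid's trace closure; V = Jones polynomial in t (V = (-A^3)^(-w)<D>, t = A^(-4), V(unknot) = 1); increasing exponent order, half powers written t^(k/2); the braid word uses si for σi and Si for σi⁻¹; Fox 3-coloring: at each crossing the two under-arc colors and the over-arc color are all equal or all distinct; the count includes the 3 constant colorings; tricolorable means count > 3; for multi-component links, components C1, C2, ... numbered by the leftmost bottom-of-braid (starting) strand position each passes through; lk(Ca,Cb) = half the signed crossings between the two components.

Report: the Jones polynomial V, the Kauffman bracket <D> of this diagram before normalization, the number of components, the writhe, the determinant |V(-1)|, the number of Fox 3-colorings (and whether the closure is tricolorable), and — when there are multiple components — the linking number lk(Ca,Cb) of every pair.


V = t + t^3 - t^4
<D> = A^-7 - A^-3 - A^5 (w = +3)
1 component over 7 crossings, w = +3
9 Fox colorings among 3^7, |V(-1)| = 3: tricolorable
why: free reduction leaves σ1 σ1 σ1 of the original 7 letters


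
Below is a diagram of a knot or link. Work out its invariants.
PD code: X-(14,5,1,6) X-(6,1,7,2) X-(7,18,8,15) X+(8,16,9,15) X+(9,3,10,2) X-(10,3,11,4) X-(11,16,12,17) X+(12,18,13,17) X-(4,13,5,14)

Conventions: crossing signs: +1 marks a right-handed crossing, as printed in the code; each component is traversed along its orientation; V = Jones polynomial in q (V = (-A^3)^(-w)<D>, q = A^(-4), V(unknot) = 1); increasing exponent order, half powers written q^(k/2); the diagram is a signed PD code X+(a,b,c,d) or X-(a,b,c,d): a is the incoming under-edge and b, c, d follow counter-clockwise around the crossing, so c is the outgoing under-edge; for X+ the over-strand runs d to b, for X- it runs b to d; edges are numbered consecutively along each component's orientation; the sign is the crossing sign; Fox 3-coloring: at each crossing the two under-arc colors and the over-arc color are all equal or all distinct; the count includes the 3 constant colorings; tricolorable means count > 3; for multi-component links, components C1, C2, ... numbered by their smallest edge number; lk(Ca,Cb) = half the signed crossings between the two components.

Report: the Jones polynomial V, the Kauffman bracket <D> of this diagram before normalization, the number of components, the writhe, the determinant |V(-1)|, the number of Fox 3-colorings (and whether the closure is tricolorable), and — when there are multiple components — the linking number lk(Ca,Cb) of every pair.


Jones polynomial: V(q) = q^(-9/2) - q^(-5/2) - q^(-3/2) - q^(-1/2)
<D> = A^-7 + A^-3 + A - A^9; writhe -3
components 2, writhe -3 (9 crossings)
linking number lk(C1,C2) = 0
3-colorings: 27 of 3^10, det 0 — tricolorable
note: the 1 component pair carries total linking 0


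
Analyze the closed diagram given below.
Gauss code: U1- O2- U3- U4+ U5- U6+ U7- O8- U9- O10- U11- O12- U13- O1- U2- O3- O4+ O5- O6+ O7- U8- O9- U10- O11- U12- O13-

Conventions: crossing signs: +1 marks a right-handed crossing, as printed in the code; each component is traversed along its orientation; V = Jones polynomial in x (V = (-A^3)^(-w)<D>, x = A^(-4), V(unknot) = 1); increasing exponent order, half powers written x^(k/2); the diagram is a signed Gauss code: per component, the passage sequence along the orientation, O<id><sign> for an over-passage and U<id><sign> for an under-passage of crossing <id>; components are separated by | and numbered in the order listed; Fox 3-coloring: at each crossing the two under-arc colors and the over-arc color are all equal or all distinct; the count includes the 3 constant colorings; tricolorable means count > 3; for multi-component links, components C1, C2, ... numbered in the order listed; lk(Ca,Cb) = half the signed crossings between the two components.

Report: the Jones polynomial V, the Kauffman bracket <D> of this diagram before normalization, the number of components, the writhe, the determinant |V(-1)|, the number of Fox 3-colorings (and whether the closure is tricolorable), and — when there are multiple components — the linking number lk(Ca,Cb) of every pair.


Jones polynomial: V(x) = -x^-13 + x^-12 - x^-11 + x^-10 - x^-9 + x^-8 - x^-7 + x^-6 + x^-4
<D> = -A^-11 - A^-3 + A - A^5 + A^9 - A^13 + A^17 - A^21 + A^25; writhe -9
components 1, writhe -9 (13 crossings)
3-colorings: 9 of 3^13, det 9 — tricolorable
note: det 9 = |V(-1)|; divisible by 3, so tricolorable


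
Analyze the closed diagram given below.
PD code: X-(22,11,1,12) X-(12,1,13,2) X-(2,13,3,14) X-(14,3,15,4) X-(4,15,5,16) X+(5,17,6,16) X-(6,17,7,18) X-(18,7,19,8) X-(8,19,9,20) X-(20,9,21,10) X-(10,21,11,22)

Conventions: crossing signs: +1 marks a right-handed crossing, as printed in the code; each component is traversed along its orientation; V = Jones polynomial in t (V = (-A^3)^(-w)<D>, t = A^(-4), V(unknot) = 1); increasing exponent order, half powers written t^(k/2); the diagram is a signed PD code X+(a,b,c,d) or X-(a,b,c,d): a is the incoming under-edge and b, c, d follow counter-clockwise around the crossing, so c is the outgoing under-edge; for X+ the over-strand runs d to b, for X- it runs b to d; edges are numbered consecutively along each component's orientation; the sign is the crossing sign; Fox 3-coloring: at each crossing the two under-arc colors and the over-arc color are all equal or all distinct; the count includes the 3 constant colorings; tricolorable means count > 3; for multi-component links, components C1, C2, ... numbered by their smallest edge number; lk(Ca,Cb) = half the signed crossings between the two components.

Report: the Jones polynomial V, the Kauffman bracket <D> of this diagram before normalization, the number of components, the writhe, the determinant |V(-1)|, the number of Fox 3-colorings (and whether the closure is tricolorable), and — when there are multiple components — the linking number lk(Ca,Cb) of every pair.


V(t) = -t^-13 + t^-12 - t^-11 + t^-10 - t^-9 + t^-8 - t^-7 + t^-6 + t^-4
bracket: -A^-11 - A^-3 + A - A^5 + A^9 - A^13 + A^17 - A^21 + A^25, w = -9
1 component, writhe -9, over 11 crossings
det 9, colorings 9 of 3^11 — tricolorable
observation: the span of V is 9, forcing >= 9 crossings in any diagram


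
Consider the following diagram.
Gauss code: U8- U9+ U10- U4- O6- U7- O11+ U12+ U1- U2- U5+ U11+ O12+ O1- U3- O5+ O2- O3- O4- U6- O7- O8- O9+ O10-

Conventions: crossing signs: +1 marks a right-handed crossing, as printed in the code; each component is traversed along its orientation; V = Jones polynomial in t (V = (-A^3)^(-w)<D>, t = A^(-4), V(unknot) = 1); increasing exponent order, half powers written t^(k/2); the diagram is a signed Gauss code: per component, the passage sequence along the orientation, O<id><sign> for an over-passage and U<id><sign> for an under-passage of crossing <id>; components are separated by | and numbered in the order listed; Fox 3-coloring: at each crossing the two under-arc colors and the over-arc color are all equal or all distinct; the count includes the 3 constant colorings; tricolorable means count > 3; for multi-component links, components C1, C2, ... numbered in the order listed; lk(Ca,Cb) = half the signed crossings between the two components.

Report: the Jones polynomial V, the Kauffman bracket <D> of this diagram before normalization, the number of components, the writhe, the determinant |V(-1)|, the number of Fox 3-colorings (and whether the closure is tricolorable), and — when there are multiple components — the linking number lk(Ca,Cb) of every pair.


Jones polynomial: V(t) = -t^-4 + t^-3 + t^-1
<D> = A^-8 + 1 - A^4; writhe -4
components 1, writhe -4 (12 crossings)
3-colorings: 9 of 3^12, det 3 — tricolorable
note: V spans 3 powers of t: at least 3 crossings in any diagram


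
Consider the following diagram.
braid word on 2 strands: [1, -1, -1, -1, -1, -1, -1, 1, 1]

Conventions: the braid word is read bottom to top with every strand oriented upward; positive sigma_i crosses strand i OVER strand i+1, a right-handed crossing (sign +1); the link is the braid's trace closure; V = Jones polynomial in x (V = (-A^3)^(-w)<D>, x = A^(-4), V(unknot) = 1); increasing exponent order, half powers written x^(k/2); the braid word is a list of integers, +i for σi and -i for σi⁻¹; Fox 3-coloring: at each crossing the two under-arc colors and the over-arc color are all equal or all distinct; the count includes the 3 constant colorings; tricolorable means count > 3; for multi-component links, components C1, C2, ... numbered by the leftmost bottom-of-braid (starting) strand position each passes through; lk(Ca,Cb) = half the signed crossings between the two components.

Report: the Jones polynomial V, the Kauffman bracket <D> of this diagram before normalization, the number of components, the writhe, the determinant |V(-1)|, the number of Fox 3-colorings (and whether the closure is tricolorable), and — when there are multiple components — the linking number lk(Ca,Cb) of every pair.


Jones polynomial: V(x) = -x^-4 + x^-3 + x^-1
<D> = -A^-5 - A^3 + A^7; writhe -3
components 1, writhe -3 (9 crossings)
3-colorings: 9 of 3^9, det 3 — tricolorable
note: inverse pairs cancel, leaving σ1⁻¹ σ1⁻¹ σ1⁻¹


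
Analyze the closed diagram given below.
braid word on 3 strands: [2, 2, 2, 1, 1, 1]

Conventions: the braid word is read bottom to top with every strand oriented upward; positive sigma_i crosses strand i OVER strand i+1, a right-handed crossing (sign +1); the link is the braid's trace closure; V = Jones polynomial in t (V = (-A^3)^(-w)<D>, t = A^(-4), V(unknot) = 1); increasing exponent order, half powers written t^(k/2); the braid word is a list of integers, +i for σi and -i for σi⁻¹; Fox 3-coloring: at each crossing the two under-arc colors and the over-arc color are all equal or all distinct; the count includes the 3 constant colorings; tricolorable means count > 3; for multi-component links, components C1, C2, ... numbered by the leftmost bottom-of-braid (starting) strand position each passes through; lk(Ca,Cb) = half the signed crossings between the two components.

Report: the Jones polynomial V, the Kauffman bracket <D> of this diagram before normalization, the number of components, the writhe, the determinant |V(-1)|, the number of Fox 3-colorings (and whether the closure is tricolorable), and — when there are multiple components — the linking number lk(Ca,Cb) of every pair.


V = t^2 + 2t^4 - 2t^5 + t^6 - 2t^7 + t^8
<D> = A^-14 - 2A^-10 + A^-6 - 2A^-2 + 2A^2 + A^10 (w = +6)
1 component over 6 crossings, w = +6
27 Fox colorings among 3^6, |V(-1)| = 9: tricolorable
why: the span of V is 6, forcing >= 6 crossings in any diagram


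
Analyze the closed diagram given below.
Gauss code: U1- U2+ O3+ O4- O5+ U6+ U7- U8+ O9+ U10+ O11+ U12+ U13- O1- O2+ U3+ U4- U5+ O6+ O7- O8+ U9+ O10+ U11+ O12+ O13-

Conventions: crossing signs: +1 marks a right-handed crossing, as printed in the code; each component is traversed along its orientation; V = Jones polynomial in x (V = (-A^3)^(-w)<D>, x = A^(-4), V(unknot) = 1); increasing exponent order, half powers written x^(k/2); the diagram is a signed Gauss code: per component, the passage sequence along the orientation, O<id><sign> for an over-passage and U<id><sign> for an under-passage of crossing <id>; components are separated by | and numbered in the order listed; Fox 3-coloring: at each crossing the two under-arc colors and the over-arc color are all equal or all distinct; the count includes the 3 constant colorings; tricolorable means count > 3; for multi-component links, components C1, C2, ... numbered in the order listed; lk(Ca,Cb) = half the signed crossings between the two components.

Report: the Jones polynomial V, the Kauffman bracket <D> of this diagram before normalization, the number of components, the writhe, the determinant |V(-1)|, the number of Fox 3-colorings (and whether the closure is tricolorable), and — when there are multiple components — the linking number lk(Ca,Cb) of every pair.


V = x^2 + x^4 - x^5 + x^6 - x^7
<D> = A^-13 - A^-9 + A^-5 - A^-1 - A^7 (w = +5)
1 component over 13 crossings, w = +5
3 Fox colorings among 3^13, |V(-1)| = 5: not tricolorable
why: the span of V is 5, forcing >= 5 crossings in any diagram


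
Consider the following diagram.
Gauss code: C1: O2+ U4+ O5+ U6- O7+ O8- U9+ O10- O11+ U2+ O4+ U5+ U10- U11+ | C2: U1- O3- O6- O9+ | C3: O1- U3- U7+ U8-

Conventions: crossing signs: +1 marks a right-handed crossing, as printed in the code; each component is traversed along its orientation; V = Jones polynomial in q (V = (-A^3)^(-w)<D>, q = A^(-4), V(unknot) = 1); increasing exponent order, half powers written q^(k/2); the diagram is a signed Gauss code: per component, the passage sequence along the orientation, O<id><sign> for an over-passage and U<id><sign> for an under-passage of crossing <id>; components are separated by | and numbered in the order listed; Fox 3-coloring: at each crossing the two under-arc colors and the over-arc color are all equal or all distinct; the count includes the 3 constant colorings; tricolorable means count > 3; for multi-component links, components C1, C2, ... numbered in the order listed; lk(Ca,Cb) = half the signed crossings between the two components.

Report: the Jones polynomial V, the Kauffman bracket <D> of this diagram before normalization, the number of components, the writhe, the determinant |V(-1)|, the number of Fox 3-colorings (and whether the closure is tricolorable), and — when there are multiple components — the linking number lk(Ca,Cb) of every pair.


Jones polynomial: V(q) = q^-2 + q^-1 + 2 + q - q^4
<D> = A^-13 - A^-1 - 2A^3 - A^7 - A^11; writhe +1
components 3, writhe +1 (11 crossings)
linking number lk(C1,C2) = 0
lk(C1,C3): 0
lk(C2,C3) = -1
3-colorings: 27 of 3^11, det 0 — tricolorable
note: the span of V is 6, within the link bound 11 + 3 - 1


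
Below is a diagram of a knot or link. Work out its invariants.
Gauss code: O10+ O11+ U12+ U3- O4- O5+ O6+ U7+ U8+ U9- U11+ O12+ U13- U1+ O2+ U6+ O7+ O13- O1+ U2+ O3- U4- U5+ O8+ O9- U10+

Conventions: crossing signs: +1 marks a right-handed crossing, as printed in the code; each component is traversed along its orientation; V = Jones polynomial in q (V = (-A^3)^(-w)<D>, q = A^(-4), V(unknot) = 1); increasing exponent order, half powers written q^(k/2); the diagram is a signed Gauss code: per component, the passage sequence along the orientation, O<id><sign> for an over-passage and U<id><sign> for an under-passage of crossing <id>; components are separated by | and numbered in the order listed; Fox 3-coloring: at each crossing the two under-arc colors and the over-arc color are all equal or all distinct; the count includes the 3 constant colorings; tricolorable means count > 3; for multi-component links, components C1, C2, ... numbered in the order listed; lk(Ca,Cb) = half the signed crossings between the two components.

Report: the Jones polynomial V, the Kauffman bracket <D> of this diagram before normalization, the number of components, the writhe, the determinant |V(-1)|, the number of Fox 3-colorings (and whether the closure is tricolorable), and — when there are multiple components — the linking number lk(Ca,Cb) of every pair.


Jones polynomial: V(q) = q - q^2 + 2q^3 - q^4 + q^5 - q^6
<D> = A^-9 - A^-5 + A^-1 - 2A^3 + A^7 - A^11; writhe +5
components 1, writhe +5 (13 crossings)
3-colorings: 3 of 3^13, det 7 — not tricolorable
note: V spans 5 powers of q: at least 5 crossings in any diagram


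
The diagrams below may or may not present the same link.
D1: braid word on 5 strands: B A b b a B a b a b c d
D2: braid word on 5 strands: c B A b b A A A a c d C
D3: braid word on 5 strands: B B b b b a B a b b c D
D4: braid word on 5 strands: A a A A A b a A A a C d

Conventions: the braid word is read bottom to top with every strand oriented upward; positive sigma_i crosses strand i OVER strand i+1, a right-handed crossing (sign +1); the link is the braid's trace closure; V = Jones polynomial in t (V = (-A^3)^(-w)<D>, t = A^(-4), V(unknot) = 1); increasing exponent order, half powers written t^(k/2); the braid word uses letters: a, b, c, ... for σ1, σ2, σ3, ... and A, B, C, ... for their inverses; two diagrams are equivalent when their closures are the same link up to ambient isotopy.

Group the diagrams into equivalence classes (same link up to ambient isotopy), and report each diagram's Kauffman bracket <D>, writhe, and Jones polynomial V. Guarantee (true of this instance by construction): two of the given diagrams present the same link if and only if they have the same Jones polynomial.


grouping into links: {D1, D3} | {D2} | {D4}
V(D1) = t - t^2 + 2t^3 - t^4 + t^5 - t^6  (w +6, c 12, <D> = -A^-6 + A^-2 - A^2 + 2A^6 - A^10 + A^14)
V(D2) = 1  [12 crossings, <D> = 1, w = 0]
V(D3) = t - t^2 + 2t^3 - t^4 + t^5 - t^6  (w +4, c 12, <D> = -A^-12 + A^-8 - A^-4 + 2 - A^4 + A^8)
V(D4) = -t^-4 + t^-3 + t^-1  (w -2, c 12, <D> = A^-2 + A^6 - A^10)
why: V(t) takes 3 values over 4 diagrams, fixing the grouping


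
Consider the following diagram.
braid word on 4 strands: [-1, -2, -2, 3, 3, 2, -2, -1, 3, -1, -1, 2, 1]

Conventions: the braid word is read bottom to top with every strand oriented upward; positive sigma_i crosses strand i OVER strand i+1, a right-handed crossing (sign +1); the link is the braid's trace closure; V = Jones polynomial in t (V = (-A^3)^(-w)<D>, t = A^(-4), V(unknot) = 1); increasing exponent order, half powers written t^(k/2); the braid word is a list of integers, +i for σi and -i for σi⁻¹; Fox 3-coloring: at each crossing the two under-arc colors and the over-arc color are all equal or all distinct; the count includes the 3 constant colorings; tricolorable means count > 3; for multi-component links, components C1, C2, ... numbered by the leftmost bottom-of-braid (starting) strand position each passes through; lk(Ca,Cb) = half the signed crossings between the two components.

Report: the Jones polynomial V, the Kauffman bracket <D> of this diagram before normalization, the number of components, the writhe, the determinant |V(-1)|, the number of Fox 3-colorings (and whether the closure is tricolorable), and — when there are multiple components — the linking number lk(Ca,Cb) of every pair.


V(t) = -t^-3 + t^-2 - t^-1 + 3 - t + t^2 - t^3
bracket: A^-15 - A^-11 + A^-7 - 3A^-3 + A - A^5 + A^9, w = -1
1 component, writhe -1, over 13 crossings
det 9, colorings 27 of 3^13 — tricolorable
observation: w = -1 (over 13 crossings) is diagram-only; (-A^3)^(1) removes it from V


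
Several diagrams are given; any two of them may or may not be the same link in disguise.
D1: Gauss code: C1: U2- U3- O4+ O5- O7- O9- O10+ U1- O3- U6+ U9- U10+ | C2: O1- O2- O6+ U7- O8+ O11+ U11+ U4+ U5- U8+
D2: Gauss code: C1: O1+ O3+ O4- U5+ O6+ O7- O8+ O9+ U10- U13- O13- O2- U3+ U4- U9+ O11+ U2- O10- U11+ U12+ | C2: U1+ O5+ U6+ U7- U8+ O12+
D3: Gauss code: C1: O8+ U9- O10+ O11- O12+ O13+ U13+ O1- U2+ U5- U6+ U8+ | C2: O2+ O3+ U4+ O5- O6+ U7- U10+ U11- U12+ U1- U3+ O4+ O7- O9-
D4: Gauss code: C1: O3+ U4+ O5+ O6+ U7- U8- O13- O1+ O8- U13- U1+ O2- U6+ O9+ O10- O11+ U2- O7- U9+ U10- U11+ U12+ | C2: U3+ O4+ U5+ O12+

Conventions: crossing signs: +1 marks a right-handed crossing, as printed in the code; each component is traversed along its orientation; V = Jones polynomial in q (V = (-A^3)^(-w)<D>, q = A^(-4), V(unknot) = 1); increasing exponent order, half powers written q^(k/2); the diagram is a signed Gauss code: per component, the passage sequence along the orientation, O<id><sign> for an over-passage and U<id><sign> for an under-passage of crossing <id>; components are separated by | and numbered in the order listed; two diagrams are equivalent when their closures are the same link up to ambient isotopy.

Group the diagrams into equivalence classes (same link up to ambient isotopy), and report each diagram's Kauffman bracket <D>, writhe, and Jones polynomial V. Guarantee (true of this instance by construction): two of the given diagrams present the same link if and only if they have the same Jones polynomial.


grouping into links: {D1} | {D3} | {D2, D4}
V(D1) = -q^(-5/2) - q^(-1/2)  (w -1, c 11, <D> = A^-1 + A^7)
V(D2) = -q^(-1/2) + q^(1/2) - 2q^(3/2) + 3q^(5/2) - 4q^(7/2) + 3q^(9/2) - 3q^(11/2) + 2q^(13/2) - q^(15/2)  [13 crossings, <D> = A^-21 - 2A^-17 + 3A^-13 - 3A^-9 + 4A^-5 - 3A^-1 + 2A^3 - A^7 + A^11, w = +3]
D3 (bracket A^7 + A^11; 13 crossings at w = +3): V = -q^(-1/2) - q^(1/2)
V(D4) = -q^(-1/2) + q^(1/2) - 2q^(3/2) + 3q^(5/2) - 4q^(7/2) + 3q^(9/2) - 3q^(11/2) + 2q^(13/2) - q^(15/2)  [13 crossings, <D> = A^-21 - 2A^-17 + 3A^-13 - 3A^-9 + 4A^-5 - 3A^-1 + 2A^3 - A^7 + A^11, w = +3]
why: 3 classes among 4 diagrams; unequal V(q) rules out equality


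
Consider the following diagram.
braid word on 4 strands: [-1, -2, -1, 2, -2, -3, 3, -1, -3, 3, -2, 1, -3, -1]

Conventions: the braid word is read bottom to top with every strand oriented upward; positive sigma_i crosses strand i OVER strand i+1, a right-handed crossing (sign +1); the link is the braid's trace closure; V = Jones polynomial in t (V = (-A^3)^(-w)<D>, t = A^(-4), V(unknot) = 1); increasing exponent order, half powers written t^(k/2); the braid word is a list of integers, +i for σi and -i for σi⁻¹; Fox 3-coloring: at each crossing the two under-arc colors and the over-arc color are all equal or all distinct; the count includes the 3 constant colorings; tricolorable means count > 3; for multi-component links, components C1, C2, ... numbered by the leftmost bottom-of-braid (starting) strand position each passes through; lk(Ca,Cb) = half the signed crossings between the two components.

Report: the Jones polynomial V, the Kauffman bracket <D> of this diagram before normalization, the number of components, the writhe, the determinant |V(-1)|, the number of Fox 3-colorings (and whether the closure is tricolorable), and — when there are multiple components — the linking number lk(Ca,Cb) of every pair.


Jones polynomial: V(t) = -t^(-11/2) + t^(-9/2) - t^(-7/2) - t^(-3/2)
<D> = -A^-12 - A^-4 + 1 - A^4; writhe -6
components 2, writhe -6 (14 crossings)
linking number lk(C1,C2) = -2
3-colorings: 3 of 3^14, det 4 — not tricolorable
note: span 4 respects span(V) <= c + mu - 1 = 15 for this 2-component diagram


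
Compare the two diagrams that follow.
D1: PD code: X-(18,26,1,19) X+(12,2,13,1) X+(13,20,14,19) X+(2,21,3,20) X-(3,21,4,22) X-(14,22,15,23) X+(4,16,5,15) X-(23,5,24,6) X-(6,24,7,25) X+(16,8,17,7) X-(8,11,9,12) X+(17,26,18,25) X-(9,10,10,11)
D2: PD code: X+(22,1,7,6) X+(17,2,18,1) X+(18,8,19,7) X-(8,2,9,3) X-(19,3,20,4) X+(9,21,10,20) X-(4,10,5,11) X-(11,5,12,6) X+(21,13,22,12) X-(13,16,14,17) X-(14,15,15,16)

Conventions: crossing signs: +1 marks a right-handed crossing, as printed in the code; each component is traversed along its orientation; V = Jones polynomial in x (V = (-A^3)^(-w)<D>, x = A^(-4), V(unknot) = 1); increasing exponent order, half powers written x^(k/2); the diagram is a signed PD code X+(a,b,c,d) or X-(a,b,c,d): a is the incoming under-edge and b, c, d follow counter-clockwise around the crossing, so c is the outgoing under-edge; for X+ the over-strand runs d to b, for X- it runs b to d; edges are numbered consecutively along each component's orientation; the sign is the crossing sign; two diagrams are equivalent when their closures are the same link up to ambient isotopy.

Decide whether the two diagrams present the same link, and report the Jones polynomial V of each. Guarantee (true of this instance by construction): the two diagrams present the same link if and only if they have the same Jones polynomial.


equivalent: yes
D1 (bracket -A^-17 + A^-13 - A^-9 + 2A^-5 + A^3; 13 crossings at w = -1): V = -x^(-3/2) - 2x^(1/2) + x^(3/2) - x^(5/2) + x^(7/2)
D2 (bracket -A^-17 + A^-13 - A^-9 + 2A^-5 + A^3; 11 crossings at w = -1): V = -x^(-3/2) - 2x^(1/2) + x^(3/2) - x^(5/2) + x^(7/2)
key observation: all 2 diagrams share one V(x), hence one class


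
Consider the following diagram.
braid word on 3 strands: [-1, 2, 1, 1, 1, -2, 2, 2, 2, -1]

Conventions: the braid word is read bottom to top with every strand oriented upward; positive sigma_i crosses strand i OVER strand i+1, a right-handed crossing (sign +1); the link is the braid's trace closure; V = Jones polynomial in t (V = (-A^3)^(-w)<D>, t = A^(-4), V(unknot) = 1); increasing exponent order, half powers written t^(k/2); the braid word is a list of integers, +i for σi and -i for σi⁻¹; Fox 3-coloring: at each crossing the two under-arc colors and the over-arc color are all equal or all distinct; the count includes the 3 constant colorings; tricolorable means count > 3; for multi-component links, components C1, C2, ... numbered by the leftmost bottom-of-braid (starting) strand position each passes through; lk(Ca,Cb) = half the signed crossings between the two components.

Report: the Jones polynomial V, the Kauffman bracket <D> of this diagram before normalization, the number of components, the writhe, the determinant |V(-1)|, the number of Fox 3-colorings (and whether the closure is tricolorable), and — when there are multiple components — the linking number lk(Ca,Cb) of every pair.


Jones polynomial: V(t) = 2t - 2t^2 + 3t^3 - 3t^4 + 2t^5 - 2t^6 + t^7
<D> = A^-16 - 2A^-12 + 2A^-8 - 3A^-4 + 3 - 2A^4 + 2A^8; writhe +4
components 1, writhe +4 (10 crossings)
3-colorings: 9 of 3^10, det 15 — tricolorable
note: the span of V is 6, forcing >= 6 crossings in any diagram


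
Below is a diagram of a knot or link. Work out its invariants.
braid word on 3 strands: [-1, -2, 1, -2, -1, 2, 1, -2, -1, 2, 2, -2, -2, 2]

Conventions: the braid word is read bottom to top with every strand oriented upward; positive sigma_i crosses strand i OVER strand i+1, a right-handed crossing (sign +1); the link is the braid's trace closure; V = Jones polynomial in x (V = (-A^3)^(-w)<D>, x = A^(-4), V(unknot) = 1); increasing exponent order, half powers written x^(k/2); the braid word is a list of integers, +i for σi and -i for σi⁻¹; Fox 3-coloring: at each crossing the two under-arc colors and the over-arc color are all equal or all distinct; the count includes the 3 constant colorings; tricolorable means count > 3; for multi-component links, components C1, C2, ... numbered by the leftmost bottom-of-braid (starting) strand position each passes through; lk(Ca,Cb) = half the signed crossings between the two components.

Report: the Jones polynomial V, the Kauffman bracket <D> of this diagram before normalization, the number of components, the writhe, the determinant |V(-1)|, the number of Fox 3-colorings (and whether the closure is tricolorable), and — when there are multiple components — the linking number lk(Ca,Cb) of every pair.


V = -x^-5 + x^-4 - x^-3 + 2x^-2 - x^-1 + 2 - x
<D> = -A^-10 + 2A^-6 - A^-2 + 2A^2 - A^6 + A^10 - A^14 (w = -2)
1 component over 14 crossings, w = -2
9 Fox colorings among 3^14, |V(-1)| = 9: tricolorable
why: w = -2 (over 14 crossings) is diagram-only; (-A^3)^(2) removes it from V


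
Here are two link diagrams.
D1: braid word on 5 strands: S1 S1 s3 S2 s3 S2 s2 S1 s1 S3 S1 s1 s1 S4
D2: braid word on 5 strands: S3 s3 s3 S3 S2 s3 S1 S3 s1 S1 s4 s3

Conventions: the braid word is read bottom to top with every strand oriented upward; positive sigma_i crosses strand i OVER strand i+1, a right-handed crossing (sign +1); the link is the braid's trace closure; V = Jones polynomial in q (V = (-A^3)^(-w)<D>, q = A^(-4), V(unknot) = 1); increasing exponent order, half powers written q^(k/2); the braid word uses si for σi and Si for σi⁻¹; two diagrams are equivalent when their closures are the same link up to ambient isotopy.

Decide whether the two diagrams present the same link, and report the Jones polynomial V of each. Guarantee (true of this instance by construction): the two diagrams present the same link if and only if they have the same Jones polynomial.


equivalent: yes
D1 (bracket A^-6; 14 crossings at w = -2): V = 1
D2 (bracket 1; 12 crossings at w = 0): V = 1
key observation: one V(q) for all 2 diagrams — one class (guaranteed)


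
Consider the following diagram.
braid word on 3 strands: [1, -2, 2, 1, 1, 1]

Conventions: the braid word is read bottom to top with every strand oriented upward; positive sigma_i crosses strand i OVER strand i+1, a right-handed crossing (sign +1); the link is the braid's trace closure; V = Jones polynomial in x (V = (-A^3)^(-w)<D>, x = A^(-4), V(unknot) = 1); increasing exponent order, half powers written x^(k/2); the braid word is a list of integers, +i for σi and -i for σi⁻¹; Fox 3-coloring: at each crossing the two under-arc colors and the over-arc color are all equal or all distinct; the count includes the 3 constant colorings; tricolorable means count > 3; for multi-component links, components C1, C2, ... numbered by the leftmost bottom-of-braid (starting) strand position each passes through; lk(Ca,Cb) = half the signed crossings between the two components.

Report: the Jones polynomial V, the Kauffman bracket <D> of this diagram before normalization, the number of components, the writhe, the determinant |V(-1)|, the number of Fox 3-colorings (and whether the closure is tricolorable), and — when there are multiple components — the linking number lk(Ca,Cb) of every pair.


Jones polynomial: V(x) = x + x^2 + x^3 + x^6
<D> = A^-12 + 1 + A^4 + A^8; writhe +4
components 3, writhe +4 (6 crossings)
linking number lk(C1,C2) = +2
lk(C1,C3): 0
lk(C2,C3) = 0
3-colorings: 9 of 3^7, det 0 — tricolorable
note: span 5 respects span(V) <= c + mu - 1 = 8 for this 3-component diagram


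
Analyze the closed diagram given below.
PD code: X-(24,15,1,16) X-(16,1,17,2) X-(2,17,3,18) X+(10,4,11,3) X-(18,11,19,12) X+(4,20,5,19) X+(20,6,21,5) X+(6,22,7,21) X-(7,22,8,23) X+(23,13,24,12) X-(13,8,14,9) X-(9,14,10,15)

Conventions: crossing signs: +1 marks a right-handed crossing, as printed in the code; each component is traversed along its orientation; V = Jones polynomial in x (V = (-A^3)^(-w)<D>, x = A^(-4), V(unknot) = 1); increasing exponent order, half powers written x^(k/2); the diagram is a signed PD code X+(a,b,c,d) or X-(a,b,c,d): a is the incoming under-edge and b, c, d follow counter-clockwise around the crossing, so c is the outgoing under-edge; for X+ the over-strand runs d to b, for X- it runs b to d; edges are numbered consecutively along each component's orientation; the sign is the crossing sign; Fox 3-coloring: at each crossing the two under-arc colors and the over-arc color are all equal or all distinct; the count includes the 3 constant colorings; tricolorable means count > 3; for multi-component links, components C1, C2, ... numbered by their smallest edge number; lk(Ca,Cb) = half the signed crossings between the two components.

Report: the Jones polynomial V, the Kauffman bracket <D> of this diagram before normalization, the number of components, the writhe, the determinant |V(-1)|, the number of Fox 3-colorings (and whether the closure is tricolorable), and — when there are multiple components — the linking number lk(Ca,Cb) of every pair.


Jones polynomial: V(x) = -x^-6 + 3x^-5 - 5x^-4 + 6x^-3 - 6x^-2 + 6x^-1 - 4 + 3x - x^2
<D> = -A^-14 + 3A^-10 - 4A^-6 + 6A^-2 - 6A^2 + 6A^6 - 5A^10 + 3A^14 - A^18; writhe -2
components 1, writhe -2 (12 crossings)
3-colorings: 3 of 3^12, det 35 — not tricolorable
note: |V(-1)| = 35: so not tricolorable, since 3 does not divide 35


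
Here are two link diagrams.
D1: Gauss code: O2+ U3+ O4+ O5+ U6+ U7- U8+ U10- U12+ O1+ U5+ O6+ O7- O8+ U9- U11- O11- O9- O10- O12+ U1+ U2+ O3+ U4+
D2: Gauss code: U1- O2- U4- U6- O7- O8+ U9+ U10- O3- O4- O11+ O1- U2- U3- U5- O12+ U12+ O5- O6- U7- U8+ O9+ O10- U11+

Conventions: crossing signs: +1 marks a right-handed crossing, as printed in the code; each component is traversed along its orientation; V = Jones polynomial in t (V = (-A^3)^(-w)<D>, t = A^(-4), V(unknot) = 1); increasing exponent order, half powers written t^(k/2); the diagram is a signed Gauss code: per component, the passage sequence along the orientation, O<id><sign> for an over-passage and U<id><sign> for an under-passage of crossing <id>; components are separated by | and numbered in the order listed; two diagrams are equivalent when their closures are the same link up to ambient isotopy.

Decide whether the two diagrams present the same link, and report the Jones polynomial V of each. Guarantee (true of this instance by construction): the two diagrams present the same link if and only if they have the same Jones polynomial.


equivalent: no
D1 (bracket A^-20 - 2A^-16 + A^-12 - 2A^-8 + 2A^-4 + A^4; 12 crossings at w = +4): V = t^2 + 2t^4 - 2t^5 + t^6 - 2t^7 + t^8
D2 (bracket A^-8 + 1 - A^4; 12 crossings at w = -4): V = -t^-4 + t^-3 + t^-1
key observation: 2 values of V(t) split the 2 diagrams


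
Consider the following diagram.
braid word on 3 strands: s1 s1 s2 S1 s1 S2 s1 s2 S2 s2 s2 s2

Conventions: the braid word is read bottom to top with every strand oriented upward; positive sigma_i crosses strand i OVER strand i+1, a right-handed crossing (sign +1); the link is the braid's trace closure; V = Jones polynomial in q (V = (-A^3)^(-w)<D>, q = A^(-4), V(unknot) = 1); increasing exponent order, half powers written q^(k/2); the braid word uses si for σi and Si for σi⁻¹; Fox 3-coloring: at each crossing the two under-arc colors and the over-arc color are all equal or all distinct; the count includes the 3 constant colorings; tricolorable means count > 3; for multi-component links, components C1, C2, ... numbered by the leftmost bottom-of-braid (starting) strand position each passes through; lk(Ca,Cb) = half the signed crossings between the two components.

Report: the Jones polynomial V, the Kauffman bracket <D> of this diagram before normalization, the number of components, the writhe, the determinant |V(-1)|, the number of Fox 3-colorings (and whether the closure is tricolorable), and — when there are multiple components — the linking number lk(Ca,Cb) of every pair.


V(q) = q^2 + 2q^4 - 2q^5 + q^6 - 2q^7 + q^8
bracket: A^-14 - 2A^-10 + A^-6 - 2A^-2 + 2A^2 + A^10, w = +6
1 component, writhe +6, over 12 crossings
det 9, colorings 27 of 3^12 — tricolorable
observation: w = +6 (over 12 crossings) is diagram-only; (-A^3)^(-6) removes it from V


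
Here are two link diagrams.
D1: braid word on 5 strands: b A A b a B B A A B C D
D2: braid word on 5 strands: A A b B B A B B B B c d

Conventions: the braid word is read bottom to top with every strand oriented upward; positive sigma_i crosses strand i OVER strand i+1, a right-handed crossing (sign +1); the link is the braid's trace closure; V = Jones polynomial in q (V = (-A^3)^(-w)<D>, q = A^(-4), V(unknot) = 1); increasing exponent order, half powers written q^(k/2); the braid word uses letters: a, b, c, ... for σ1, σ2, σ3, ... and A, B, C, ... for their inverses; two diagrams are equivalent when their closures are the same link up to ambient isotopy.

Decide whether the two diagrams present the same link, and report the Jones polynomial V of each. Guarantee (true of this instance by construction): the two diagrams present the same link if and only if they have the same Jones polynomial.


same link: no
V(D1) = -q^-7 + q^-6 - q^-5 + q^-4 + q^-2  [12 crossings, <D> = A^-10 + A^-2 - A^2 + A^6 - A^10, w = -6]
V(D2) = -q^-10 + q^-9 - q^-8 + q^-7 - q^-6 + q^-5 + q^-3  [12 crossings, <D> = A^-6 + A^2 - A^6 + A^10 - A^14 + A^18 - A^22, w = -6]
insight: 2 classes among 2 diagrams; unequal V(q) rules out equality


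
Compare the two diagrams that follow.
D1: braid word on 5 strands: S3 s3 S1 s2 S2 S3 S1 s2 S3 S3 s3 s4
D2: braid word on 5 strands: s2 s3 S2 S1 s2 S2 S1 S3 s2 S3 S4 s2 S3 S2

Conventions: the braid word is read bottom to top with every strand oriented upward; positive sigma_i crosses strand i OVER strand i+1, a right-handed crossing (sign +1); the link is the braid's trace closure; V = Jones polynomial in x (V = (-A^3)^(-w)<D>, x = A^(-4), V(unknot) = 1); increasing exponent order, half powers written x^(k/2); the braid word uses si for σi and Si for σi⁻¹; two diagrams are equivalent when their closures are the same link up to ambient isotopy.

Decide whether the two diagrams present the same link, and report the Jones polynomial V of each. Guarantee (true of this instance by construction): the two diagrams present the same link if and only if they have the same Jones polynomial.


same link: yes
V(D1) = x^-5 + 2x^-3 + x^-1  [12 crossings, <D> = A^-2 + 2A^6 + A^14, w = -2]
V(D2) = x^-5 + 2x^-3 + x^-1  (w -4, c 14, <D> = A^-8 + 2 + A^8)
note: one V(x) for all 2 diagrams — one class (guaranteed)


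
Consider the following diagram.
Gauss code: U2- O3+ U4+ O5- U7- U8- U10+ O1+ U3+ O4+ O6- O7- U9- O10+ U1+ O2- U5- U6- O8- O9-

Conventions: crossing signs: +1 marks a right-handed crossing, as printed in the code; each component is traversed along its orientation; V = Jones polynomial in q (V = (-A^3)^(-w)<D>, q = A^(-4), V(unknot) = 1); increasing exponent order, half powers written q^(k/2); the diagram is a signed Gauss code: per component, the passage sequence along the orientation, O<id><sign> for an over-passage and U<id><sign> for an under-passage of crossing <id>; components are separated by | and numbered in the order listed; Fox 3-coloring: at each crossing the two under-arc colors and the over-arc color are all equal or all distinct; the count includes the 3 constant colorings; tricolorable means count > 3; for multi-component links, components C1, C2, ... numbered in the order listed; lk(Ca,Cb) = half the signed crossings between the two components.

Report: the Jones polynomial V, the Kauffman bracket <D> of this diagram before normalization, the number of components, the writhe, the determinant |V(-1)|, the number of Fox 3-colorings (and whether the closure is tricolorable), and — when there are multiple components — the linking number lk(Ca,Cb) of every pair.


V = -q^-5 + q^-4 - q^-3 + 2q^-2 - q^-1 + 2 - q
<D> = -A^-10 + 2A^-6 - A^-2 + 2A^2 - A^6 + A^10 - A^14 (w = -2)
1 component over 10 crossings, w = -2
9 Fox colorings among 3^10, |V(-1)| = 9: tricolorable
why: det 9 = |V(-1)|; divisible by 3, so tricolorable


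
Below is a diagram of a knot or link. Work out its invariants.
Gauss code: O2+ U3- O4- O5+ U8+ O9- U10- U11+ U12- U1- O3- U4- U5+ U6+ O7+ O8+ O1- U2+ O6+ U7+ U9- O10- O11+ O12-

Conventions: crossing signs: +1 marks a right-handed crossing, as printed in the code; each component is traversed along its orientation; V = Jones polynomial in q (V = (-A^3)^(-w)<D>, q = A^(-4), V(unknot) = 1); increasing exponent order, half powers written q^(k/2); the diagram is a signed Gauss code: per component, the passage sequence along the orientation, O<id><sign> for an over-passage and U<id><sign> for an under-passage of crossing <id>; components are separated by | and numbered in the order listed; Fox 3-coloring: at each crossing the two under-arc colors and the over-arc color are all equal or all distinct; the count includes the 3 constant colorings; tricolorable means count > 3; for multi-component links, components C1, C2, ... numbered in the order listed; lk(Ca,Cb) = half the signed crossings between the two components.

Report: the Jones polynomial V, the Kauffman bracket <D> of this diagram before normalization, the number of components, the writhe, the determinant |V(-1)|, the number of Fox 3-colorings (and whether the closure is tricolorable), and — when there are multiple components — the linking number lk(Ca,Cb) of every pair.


Jones polynomial: V(q) = -q^-3 + 2q^-2 - 2q^-1 + 3 - 2q + 2q^2 - q^3
<D> = -A^-12 + 2A^-8 - 2A^-4 + 3 - 2A^4 + 2A^8 - A^12; writhe 0
components 1, writhe 0 (12 crossings)
3-colorings: 3 of 3^12, det 13 — not tricolorable
note: det 13 = |V(-1)|; not divisible by 3, so not tricolorable


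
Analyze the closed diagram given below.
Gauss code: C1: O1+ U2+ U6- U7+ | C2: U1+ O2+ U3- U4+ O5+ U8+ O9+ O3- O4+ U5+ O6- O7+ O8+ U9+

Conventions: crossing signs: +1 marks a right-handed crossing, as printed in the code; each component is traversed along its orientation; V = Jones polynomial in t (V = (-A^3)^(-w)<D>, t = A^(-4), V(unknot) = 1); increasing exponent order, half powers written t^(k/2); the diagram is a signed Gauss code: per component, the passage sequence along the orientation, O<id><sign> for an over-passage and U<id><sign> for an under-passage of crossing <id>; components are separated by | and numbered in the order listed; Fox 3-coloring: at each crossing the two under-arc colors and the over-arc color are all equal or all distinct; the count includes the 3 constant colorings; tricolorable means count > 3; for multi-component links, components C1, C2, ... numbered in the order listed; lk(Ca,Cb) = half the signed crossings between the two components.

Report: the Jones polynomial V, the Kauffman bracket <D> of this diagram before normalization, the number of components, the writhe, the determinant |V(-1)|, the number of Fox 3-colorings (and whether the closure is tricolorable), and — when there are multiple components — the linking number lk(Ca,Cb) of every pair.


Jones polynomial: V(t) = -t^(3/2) - 2t^(7/2) + t^(9/2) - t^(11/2) + t^(13/2)
<D> = -A^-11 + A^-7 - A^-3 + 2A + A^9; writhe +5
components 2, writhe +5 (9 crossings)
linking number lk(C1,C2) = +1
3-colorings: 9 of 3^9, det 6 — tricolorable
note: the span of V is 5, within the link bound 9 + 2 - 1
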